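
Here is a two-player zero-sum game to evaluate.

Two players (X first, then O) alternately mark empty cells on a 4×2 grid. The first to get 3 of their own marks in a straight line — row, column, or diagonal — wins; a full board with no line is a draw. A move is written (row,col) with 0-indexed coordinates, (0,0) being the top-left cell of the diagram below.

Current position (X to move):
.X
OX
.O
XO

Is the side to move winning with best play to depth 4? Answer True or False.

p1 X@[.X/OX/.O/XO]: (0,0)[XX/OX/.O/XO]+0* (2,0)[.X/OX/XO/XO]+0
p2 O@[XX/OX/.O/XO]: (2,0)[XX/OX/OO/XO]+0*
p3 X@[XX/OX/OO/XO] terminal +0; root [.X/OX/.O/XO] d4

X winning at [.X/OX/.O/XO]: False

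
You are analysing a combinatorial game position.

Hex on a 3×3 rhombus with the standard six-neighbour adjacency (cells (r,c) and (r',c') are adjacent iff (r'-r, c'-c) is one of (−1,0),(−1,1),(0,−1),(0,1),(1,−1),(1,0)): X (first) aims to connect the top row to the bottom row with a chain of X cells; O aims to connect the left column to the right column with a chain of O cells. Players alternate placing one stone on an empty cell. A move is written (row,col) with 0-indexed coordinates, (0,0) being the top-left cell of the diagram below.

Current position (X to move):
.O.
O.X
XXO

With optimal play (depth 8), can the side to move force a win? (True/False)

p1 X@[.O./O.X/XXO]: (0,0)[XO./O.X/XXO]-1 (0,2)[.OX/O.X/XXO]+1* (1,1)[.O./OXX/XXO]-1
p2 O@[.OX/O.X/XXO] terminal -1; root [.O./O.X/XXO] d8

X winning at [.O./O.X/XXO]: True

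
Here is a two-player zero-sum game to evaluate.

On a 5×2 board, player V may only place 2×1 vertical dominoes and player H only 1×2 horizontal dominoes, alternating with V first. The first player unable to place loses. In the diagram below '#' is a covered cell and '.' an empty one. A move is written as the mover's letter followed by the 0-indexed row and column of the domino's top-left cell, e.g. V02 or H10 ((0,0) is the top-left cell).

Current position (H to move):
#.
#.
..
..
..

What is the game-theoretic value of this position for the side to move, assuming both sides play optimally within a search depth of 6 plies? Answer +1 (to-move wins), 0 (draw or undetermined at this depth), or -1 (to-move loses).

value(#./#./../../.., H) = +1

p1 H@[#./#./../../..]: H20[#./#./##/../..]-1 H30[#./#./../##/..]+1* H40[#./#./../../##]-1
p2 V@[#./#./../##/..]: V01[##/##/../##/..]-1* V11[#./##/.#/##/..]-1
p3 H@[##/##/../##/..]: H20[##/##/##/##/..]+1* H40[##/##/../##/##]+1
p4 V@[##/##/##/##/..] terminal -1; root [#./#./../../..] d6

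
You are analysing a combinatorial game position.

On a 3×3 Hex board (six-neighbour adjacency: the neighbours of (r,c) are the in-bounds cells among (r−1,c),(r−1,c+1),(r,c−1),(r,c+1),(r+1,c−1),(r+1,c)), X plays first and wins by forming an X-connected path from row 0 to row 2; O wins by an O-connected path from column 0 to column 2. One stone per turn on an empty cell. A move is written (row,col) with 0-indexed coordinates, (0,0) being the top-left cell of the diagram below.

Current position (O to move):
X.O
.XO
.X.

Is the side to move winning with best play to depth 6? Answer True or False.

p1 O@[X.O/.XO/.X.]: (0,1)[XOO/.XO/.X.]-1* (1,0)[X.O/OXO/.X.]-1 (2,0)[X.O/.XO/OX.]-1 (2,2)[X.O/.XO/.XO]-1
p2 X@[XOO/.XO/.X.]: (1,0)[XOO/XXO/.X.]+1* (2,0)[XOO/.XO/XX.]-1 (2,2)[XOO/.XO/.XX]-1
p3 O@[XOO/XXO/.X.] terminal -1; root [X.O/.XO/.X.] d6

O winning at [X.O/.XO/.X.]: False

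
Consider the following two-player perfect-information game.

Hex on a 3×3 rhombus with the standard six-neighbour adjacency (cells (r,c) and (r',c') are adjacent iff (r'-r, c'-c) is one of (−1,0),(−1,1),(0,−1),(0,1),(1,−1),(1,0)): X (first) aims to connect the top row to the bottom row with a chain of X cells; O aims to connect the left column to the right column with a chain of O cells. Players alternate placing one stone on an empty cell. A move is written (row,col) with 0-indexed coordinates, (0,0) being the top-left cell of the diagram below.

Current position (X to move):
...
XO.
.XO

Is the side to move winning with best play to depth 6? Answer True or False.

X winning at [.../XO./.XO]: True

ply 1, X at .../XO./.XO | (0,0)=-1→X../XO./.XO; (0,1)=-1→.X./XO./.XO; (0,2)=+1→..X/XO./.XO*; (1,2)=+1→.../XOX/.XO; (2,0)=+1→.../XO./XXO
ply 2, O at ..X/XO./.XO | (0,0)=-1→O.X/XO./.XO*; (0,1)=-1→.OX/XO./.XO; (1,2)=-1→..X/XOO/.XO; (2,0)=-1→..X/XO./OXO
ply 3, X at O.X/XO./.XO | (0,1)=+1→OXX/XO./.XO*; (1,2)=+1→O.X/XOX/.XO; (2,0)=+1→O.X/XO./XXO
ply 4, O at OXX/XO./.XO | (1,2)=-1→OXX/XOO/.XO*; (2,0)=-1→OXX/XO./OXO
ply 5, X at OXX/XOO/.XO | (2,0)=+1→OXX/XOO/XXO*
ply 6: OXX/XOO/XXO is terminal -1 (O); from .../XO./.XO depth 6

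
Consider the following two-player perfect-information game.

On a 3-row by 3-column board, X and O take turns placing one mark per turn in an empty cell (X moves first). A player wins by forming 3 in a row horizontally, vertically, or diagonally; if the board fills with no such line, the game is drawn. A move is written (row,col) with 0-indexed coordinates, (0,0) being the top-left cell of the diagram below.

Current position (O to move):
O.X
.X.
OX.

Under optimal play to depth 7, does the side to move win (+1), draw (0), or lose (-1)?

ply 1, O at O.X/.X./OX. | (0,1)=+0→OOX/.X./OX.; (1,0)=+1→O.X/OX./OX.*; (1,2)=-1→O.X/.XO/OX.; (2,2)=-1→O.X/.X./OXO
ply 2: O.X/OX./OX. is terminal -1 (X); from O.X/.X./OX. depth 7

value(O.X/.X./OX., O) = +1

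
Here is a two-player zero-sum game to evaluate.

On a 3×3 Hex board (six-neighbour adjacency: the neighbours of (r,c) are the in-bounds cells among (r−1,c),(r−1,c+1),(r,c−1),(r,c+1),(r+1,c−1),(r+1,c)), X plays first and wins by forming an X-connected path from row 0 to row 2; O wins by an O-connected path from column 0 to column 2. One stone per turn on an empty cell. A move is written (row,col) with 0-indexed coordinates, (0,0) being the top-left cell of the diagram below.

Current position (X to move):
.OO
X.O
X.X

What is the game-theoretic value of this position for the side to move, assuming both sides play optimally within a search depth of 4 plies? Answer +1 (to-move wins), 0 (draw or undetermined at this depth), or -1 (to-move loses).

value(.OO/X.O/X.X, X) = +1

ply 1, X at .OO/X.O/X.X | (0,0)=+1→XOO/X.O/X.X*; (1,1)=-1→.OO/XXO/X.X; (2,1)=-1→.OO/X.O/XXX
ply 2: XOO/X.O/X.X is terminal -1 (O); from .OO/X.O/X.X depth 4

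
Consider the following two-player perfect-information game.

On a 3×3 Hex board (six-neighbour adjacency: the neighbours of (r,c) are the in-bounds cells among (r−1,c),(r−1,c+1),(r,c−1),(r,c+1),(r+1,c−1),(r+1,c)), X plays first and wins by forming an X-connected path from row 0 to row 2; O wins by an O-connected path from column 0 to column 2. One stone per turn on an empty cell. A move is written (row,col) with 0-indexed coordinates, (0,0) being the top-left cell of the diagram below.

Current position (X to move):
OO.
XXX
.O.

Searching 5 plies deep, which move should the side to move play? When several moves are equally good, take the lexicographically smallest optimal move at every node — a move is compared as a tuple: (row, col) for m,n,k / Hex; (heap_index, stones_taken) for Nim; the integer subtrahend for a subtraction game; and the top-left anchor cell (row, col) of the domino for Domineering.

p1 X@[OO./XXX/.O.]: (0,2)[OOX/XXX/.O.]+1* (2,0)[OO./XXX/XO.]-1 (2,2)[OO./XXX/.OX]-1
p2 O@[OOX/XXX/.O.]: (2,0)[OOX/XXX/OO.]-1* (2,2)[OOX/XXX/.OO]-1
p3 X@[OOX/XXX/OO.]: (2,2)[OOX/XXX/OOX]+1*
p4 O@[OOX/XXX/OOX] terminal -1; root [OO./XXX/.O.] d5

X's best at [OO./XXX/.O.]: (0,2)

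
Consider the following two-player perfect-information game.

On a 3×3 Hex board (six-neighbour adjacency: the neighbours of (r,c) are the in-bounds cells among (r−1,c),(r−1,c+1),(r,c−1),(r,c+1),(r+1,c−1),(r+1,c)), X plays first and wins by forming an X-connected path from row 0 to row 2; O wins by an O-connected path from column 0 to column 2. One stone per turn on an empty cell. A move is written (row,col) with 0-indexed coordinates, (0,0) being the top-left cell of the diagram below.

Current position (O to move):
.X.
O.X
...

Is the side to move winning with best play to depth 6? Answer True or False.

p1 O@[.X./O.X/...]: (0,0)[OX./O.X/...]-1* (0,2)[.XO/O.X/...]-1 (1,1)[.X./OOX/...]-1 (2,0)[.X./O.X/O..]-1 (2,1)[.X./O.X/.O.]-1 (2,2)[.X./O.X/..O]-1
p2 X@[OX./O.X/...]: (0,2)[OXX/O.X/...]+1* (1,1)[OX./OXX/...]+1 (2,0)[OX./O.X/X..]+1 (2,1)[OX./O.X/.X.]+1 (2,2)[OX./O.X/..X]+1
p3 O@[OXX/O.X/...]: (1,1)[OXX/OOX/...]-1* (2,0)[OXX/O.X/O..]-1 (2,1)[OXX/O.X/.O.]-1 (2,2)[OXX/O.X/..O]-1
p4 X@[OXX/OOX/...]: (2,0)[OXX/OOX/X..]+1* (2,1)[OXX/OOX/.X.]+1 (2,2)[OXX/OOX/..X]+1
p5 O@[OXX/OOX/X..]: (2,1)[OXX/OOX/XO.]-1* (2,2)[OXX/OOX/X.O]-1
p6 X@[OXX/OOX/XO.]: (2,2)[OXX/OOX/XOX]+1*
p7 O@[OXX/OOX/XOX] terminal -1; root [.X./O.X/...] d6

O winning at [.X./O.X/...]: False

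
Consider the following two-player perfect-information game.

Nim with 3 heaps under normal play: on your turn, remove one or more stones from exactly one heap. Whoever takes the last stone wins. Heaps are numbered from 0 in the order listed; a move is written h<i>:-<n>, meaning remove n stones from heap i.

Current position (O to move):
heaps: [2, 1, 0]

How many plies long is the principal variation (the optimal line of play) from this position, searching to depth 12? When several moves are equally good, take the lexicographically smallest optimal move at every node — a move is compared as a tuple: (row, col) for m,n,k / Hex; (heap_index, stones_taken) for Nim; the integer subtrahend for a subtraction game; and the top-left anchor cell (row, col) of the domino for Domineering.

PV length from [(2,1,0)]: 3 plies

ply 1, O at (2,1,0) | h0:-1=+1→(1,1,0)*; h0:-2=-1→(0,1,0); h1:-1=-1→(2,0,0)
ply 2, X at (1,1,0) | h0:-1=-1→(0,1,0)*; h1:-1=-1→(1,0,0)
ply 3, O at (0,1,0) | h1:-1=+1→(0,0,0)*
ply 4: (0,0,0) is terminal -1 (X); from (2,1,0) depth 12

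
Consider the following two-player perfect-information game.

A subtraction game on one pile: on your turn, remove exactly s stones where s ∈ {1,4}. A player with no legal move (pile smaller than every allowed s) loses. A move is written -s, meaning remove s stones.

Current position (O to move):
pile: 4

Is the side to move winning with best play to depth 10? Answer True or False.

[4] O move#1: -1:-1/3, -4:+1/0*
[0] end (terminal -1, X#2); searched 4 to 10

O winning at [4]: True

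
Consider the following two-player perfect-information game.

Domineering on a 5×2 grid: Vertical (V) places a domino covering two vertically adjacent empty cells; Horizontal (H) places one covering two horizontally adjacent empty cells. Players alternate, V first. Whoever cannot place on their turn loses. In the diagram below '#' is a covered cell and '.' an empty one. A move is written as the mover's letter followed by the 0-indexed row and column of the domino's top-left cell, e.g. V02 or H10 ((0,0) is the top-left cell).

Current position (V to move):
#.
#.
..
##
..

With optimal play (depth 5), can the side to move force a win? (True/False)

V winning at [#./#./../##/..]: False

p1 V@[#./#./../##/..]: V01[##/##/../##/..]-1* V11[#./##/.#/##/..]-1
p2 H@[##/##/../##/..]: H20[##/##/##/##/..]+1* H40[##/##/../##/##]+1
p3 V@[##/##/##/##/..] terminal -1; root [#./#./../##/..] d5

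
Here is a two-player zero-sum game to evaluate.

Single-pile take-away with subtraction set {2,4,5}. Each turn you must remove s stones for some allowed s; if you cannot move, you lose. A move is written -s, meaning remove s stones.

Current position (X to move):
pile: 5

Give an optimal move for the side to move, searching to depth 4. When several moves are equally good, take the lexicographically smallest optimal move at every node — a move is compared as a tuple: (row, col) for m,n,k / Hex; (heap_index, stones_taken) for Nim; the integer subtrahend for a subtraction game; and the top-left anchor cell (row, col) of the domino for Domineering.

X's best at [5]: -4

p1 X@[5]: -2[3]-1 -4[1]+1* -5[0]+1
p2 O@[1] terminal -1; root [5] d4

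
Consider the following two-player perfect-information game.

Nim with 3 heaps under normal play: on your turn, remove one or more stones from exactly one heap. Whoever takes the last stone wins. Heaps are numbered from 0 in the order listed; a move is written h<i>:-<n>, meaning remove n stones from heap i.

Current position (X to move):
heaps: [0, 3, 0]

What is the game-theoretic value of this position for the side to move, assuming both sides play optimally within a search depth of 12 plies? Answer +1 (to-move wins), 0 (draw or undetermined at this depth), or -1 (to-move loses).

value((0,3,0), X) = +1

[(0,3,0)] X move#1: h1:-1:-1/(0,2,0), h1:-2:-1/(0,1,0), h1:-3:+1/(0,0,0)*
[(0,0,0)] end (terminal -1, O#2); searched (0,3,0) to 12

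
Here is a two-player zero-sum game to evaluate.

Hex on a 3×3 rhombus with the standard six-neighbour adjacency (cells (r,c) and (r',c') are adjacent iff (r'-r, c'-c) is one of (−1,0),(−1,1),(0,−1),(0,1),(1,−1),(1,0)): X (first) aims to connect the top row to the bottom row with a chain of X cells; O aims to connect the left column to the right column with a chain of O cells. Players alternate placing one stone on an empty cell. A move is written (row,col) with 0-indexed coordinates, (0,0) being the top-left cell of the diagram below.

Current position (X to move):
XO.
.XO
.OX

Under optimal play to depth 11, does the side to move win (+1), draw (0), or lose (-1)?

[XO./.XO/.OX] X move#1: (0,2):-1/XOX/.XO/.OX, (1,0):-1/XO./XXO/.OX, (2,0):+1/XO./.XO/XOX*
[XO./.XO/XOX] O move#2: (0,2):-1/XOO/.XO/XOX*, (1,0):-1/XO./OXO/XOX
[XOO/.XO/XOX] X move#3: (1,0):+1/XOO/XXO/XOX*
[XOO/XXO/XOX] end (terminal -1, O#4); searched XO./.XO/.OX to 11

value(XO./.XO/.OX, X) = +1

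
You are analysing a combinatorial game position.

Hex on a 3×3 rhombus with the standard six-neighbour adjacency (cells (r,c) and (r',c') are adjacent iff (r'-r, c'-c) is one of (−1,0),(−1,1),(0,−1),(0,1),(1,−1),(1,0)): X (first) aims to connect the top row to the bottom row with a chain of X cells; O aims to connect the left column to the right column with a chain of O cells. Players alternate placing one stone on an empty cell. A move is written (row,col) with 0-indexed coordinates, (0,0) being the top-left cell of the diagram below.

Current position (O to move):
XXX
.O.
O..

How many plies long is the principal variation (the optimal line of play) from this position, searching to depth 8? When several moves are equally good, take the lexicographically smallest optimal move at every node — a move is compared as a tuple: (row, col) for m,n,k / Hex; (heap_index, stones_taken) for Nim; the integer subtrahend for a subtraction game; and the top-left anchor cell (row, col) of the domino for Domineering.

PV length from [XXX/.O./O..]: 1 ply

p1 O@[XXX/.O./O..]: (1,0)[XXX/OO./O..]-1 (1,2)[XXX/.OO/O..]+1* (2,1)[XXX/.O./OO.]+1 (2,2)[XXX/.O./O.O]+1
p2 X@[XXX/.OO/O..] terminal -1; root [XXX/.O./O..] d8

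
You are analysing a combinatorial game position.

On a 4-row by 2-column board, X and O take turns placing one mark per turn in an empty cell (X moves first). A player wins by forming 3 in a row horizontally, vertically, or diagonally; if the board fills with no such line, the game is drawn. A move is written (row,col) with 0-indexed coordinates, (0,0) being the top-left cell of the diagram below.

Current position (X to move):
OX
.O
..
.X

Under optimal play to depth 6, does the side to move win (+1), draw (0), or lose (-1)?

p1 X@[OX/.O/../.X]: (1,0)[OX/XO/../.X]+0* (2,0)[OX/.O/X./.X]+0 (2,1)[OX/.O/.X/.X]+0 (3,0)[OX/.O/../XX]+0
p2 O@[OX/XO/../.X]: (2,0)[OX/XO/O./.X]+0* (2,1)[OX/XO/.O/.X]+0 (3,0)[OX/XO/../OX]+0
p3 X@[OX/XO/O./.X]: (2,1)[OX/XO/OX/.X]+0* (3,0)[OX/XO/O./XX]+0
p4 O@[OX/XO/OX/.X]: (3,0)[OX/XO/OX/OX]+0*
p5 X@[OX/XO/OX/OX] terminal +0; root [OX/.O/../.X] d6

value(OX/.O/../.X, X) = 0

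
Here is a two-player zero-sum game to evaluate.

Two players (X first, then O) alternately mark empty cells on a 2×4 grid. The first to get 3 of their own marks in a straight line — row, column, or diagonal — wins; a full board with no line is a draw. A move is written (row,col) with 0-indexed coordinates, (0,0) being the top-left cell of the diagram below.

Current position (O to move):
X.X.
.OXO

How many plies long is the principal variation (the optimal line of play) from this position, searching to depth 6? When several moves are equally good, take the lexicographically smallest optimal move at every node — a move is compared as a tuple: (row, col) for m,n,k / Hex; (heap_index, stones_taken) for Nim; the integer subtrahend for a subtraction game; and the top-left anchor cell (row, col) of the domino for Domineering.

PV length from [X.X./.OXO]: 3 plies

p1 O@[X.X./.OXO]: (0,1)[XOX./.OXO]+0* (0,3)[X.XO/.OXO]-1 (1,0)[X.X./OOXO]-1
p2 X@[XOX./.OXO]: (0,3)[XOXX/.OXO]+0* (1,0)[XOX./XOXO]+0
p3 O@[XOXX/.OXO]: (1,0)[XOXX/OOXO]+0*
p4 X@[XOXX/OOXO] terminal +0; root [X.X./.OXO] d6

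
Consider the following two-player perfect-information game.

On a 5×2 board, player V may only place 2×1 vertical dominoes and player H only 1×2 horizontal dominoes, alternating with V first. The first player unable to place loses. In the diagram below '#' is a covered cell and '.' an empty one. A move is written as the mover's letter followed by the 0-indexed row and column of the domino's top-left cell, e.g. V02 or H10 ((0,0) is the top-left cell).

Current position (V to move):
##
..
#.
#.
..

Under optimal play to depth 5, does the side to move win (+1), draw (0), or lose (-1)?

value(##/../#./#./.., V) = -1

ply 1, V at ##/../#./#./.. | V11=-1→##/.#/##/#./..*; V21=-1→##/../##/##/..; V31=-1→##/../#./##/.#
ply 2, H at ##/.#/##/#./.. | H40=+1→##/.#/##/#./##*
ply 3: ##/.#/##/#./## is terminal -1 (V); from ##/../#./#./.. depth 5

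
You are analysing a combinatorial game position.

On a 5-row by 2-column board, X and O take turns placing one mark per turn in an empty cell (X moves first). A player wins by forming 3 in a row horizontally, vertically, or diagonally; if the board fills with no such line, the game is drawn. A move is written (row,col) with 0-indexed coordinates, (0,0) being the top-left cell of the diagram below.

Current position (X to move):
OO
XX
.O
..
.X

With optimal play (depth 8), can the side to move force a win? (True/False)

X winning at [OO/XX/.O/../.X]: False

ply 1, X at OO/XX/.O/../.X | (2,0)=+0→OO/XX/XO/../.X*; (3,0)=+0→OO/XX/.O/X./.X; (3,1)=+0→OO/XX/.O/.X/.X; (4,0)=+0→OO/XX/.O/../XX
ply 2, O at OO/XX/XO/../.X | (3,0)=+0→OO/XX/XO/O./.X*; (3,1)=-1→OO/XX/XO/.O/.X; (4,0)=-1→OO/XX/XO/../OX
ply 3, X at OO/XX/XO/O./.X | (3,1)=+0→OO/XX/XO/OX/.X*; (4,0)=+0→OO/XX/XO/O./XX
ply 4, O at OO/XX/XO/OX/.X | (4,0)=+0→OO/XX/XO/OX/OX*
ply 5: OO/XX/XO/OX/OX is terminal +0 (X); from OO/XX/.O/../.X depth 8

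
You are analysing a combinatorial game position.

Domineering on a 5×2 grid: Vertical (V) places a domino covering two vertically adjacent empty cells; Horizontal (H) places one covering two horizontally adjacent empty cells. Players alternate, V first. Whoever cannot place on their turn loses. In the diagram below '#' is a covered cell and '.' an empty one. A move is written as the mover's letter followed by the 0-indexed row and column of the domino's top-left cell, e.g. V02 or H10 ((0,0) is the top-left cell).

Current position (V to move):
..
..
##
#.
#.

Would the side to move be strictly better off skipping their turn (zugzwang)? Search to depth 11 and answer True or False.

ply 1, V at ../../##/#./#. | V00=+1→#./#./##/#./#.*; V01=+1→.#/.#/##/#./#.; V31=-1→../../##/##/##
ply 2: #./#./##/#./#. is terminal -1 (H); from ../../##/#./#. depth 11
if V skipped the turn, H would face:
~ ply 1, H at ../../##/#./#. | H00=+1→##/../##/#./#.*; H10=+1→../##/##/#./#.
~ ply 2, V at ##/../##/#./#. | V31=-1→##/../##/##/##*
~ ply 3, H at ##/../##/##/## | H10=+1→##/##/##/##/##*
~ ply 4: ##/##/##/##/## is terminal -1 (V); from ../../##/#./#. depth 11
compare (V): move=+1 vs pass=-1

zugzwang(../../##/#./#., V) = False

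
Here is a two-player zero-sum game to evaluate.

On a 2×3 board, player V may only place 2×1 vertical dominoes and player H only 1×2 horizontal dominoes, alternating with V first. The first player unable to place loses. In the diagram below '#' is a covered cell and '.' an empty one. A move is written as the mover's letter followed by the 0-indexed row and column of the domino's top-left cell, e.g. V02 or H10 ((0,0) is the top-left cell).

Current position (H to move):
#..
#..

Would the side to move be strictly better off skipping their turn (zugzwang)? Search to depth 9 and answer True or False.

ply 1, H at #../#.. | H01=+1→###/#..*; H11=+1→#../###
ply 2: ###/#.. is terminal -1 (V); from #../#.. depth 9
suppose H passes — search the same position with V to move:
pass> ply 1, V at #../#.. | V01=+1→##./##.*; V02=+1→#.#/#.#
pass> ply 2: ##./##. is terminal -1 (H); from #../#.. depth 9
for H: play +1, pass -1

zugzwang(#../#.., H) = False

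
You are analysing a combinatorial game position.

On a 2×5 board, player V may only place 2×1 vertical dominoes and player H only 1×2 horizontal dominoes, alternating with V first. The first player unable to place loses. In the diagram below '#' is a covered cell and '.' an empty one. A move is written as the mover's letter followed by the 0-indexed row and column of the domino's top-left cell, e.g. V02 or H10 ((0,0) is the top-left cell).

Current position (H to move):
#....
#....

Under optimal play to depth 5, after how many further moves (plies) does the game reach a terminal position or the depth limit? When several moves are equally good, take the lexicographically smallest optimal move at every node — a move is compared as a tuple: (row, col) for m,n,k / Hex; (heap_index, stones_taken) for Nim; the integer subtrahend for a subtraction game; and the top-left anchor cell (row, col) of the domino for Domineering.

PV length from [#..../#....]: 3 plies

[#..../#....] H move#1: H01:-1/###../#...., H02:+1/#.##./#....*, H03:-1/#..##/#...., H11:-1/#..../###.., H12:+1/#..../#.##., H13:-1/#..../#..##
[#.##./#....] V move#2: V01:-1/####./##...*, V04:-1/#.###/#...#
[####./##...] H move#3: H12:-1/####./####., H13:+1/####./##.##*
[####./##.##] end (terminal -1, V#4); searched #..../#.... to 5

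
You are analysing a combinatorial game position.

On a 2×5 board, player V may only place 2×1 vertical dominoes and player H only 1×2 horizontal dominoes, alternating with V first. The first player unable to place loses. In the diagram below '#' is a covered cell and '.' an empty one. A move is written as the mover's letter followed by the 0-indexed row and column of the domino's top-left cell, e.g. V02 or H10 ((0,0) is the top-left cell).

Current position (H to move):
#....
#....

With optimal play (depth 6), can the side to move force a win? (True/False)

H winning at [#..../#....]: True

p1 H@[#..../#....]: H01[###../#....]-1 H02[#.##./#....]+1* H03[#..##/#....]-1 H11[#..../###..]-1 H12[#..../#.##.]+1 H13[#..../#..##]-1
p2 V@[#.##./#....]: V01[####./##...]-1* V04[#.###/#...#]-1
p3 H@[####./##...]: H12[####./####.]-1 H13[####./##.##]+1*
p4 V@[####./##.##] terminal -1; root [#..../#....] d6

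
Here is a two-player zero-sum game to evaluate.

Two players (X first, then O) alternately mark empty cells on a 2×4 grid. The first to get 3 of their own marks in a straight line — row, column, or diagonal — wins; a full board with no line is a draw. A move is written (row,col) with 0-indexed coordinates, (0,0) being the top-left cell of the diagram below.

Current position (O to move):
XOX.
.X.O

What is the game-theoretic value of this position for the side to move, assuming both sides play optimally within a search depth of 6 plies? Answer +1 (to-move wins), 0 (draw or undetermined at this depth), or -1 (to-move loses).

value(XOX./.X.O, O) = 0

ply 1, O at XOX./.X.O | (0,3)=+0→XOXO/.X.O*; (1,0)=+0→XOX./OX.O; (1,2)=+0→XOX./.XOO
ply 2, X at XOXO/.X.O | (1,0)=+0→XOXO/XX.O*; (1,2)=+0→XOXO/.XXO
ply 3, O at XOXO/XX.O | (1,2)=+0→XOXO/XXOO*
ply 4: XOXO/XXOO is terminal +0 (X); from XOX./.X.O depth 6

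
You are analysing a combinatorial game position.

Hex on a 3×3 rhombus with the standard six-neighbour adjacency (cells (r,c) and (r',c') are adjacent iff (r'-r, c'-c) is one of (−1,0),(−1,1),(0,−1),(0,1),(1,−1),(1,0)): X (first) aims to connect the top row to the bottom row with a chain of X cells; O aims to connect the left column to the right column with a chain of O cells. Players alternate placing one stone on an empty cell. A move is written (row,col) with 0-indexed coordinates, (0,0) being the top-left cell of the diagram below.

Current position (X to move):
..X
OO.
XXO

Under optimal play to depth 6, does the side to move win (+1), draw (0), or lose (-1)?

value(..X/OO./XXO, X) = +1

p1 X@[..X/OO./XXO]: (0,0)[X.X/OO./XXO]-1 (0,1)[.XX/OO./XXO]-1 (1,2)[..X/OOX/XXO]+1*
p2 O@[..X/OOX/XXO] terminal -1; root [..X/OO./XXO] d6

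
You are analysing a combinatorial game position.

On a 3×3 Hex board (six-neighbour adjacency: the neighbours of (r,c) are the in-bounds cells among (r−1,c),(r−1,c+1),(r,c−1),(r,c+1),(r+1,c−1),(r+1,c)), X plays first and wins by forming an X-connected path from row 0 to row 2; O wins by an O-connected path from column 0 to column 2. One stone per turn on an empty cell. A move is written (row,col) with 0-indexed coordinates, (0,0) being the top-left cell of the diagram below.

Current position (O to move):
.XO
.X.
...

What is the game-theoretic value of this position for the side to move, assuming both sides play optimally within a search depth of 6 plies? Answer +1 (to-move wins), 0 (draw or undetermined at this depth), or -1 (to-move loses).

value(.XO/.X./..., O) = -1

ply 1, O at .XO/.X./... | (0,0)=-1→OXO/.X./...*; (1,0)=-1→.XO/OX./...; (1,2)=-1→.XO/.XO/...; (2,0)=-1→.XO/.X./O..; (2,1)=-1→.XO/.X./.O.; (2,2)=-1→.XO/.X./..O
ply 2, X at OXO/.X./... | (1,0)=+1→OXO/XX./...*; (1,2)=+1→OXO/.XX/...; (2,0)=+1→OXO/.X./X..; (2,1)=+1→OXO/.X./.X.; (2,2)=+1→OXO/.X./..X
ply 3, O at OXO/XX./... | (1,2)=-1→OXO/XXO/...*; (2,0)=-1→OXO/XX./O..; (2,1)=-1→OXO/XX./.O.; (2,2)=-1→OXO/XX./..O
ply 4, X at OXO/XXO/... | (2,0)=+1→OXO/XXO/X..*; (2,1)=+1→OXO/XXO/.X.; (2,2)=+1→OXO/XXO/..X
ply 5: OXO/XXO/X.. is terminal -1 (O); from .XO/.X./... depth 6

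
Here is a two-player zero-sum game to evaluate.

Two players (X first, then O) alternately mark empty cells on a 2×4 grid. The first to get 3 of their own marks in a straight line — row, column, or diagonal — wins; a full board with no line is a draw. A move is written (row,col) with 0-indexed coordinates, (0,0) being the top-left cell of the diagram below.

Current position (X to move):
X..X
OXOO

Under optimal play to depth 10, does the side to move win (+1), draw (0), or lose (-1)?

[X..X/OXOO] X move#1: (0,1):+0/XX.X/OXOO*, (0,2):+0/X.XX/OXOO
[XX.X/OXOO] O move#2: (0,2):+0/XXOX/OXOO*
[XXOX/OXOO] end (terminal +0, X#3); searched X..X/OXOO to 10

value(X..X/OXOO, X) = 0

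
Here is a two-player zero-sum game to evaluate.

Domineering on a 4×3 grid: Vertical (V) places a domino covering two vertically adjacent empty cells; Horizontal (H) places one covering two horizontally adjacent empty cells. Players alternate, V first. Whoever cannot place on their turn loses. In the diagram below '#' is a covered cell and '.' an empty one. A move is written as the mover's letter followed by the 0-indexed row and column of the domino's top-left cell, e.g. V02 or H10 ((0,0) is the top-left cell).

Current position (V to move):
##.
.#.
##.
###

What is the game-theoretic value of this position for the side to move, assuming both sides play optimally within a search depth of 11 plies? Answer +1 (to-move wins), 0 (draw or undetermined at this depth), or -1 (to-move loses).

value(##./.#./##./###, V) = +1

p1 V@[##./.#./##./###]: V02[###/.##/##./###]+1* V12[##./.##/###/###]+1
p2 H@[###/.##/##./###] terminal -1; root [##./.#./##./###] d11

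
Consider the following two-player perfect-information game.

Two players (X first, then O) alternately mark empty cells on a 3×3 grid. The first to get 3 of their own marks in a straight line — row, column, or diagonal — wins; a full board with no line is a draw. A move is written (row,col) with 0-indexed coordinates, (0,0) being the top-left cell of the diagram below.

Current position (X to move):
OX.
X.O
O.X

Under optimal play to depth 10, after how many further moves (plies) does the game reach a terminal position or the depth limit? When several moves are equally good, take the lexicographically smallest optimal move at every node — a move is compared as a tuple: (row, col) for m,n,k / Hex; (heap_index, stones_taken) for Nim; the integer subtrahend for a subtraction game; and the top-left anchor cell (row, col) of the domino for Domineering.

PV length from [OX./X.O/O.X]: 3 plies

p1 X@[OX./X.O/O.X]: (0,2)[OXX/X.O/O.X]+0* (1,1)[OX./XXO/O.X]+0 (2,1)[OX./X.O/OXX]+0
p2 O@[OXX/X.O/O.X]: (1,1)[OXX/XOO/O.X]+0* (2,1)[OXX/X.O/OOX]+0
p3 X@[OXX/XOO/O.X]: (2,1)[OXX/XOO/OXX]+0*
p4 O@[OXX/XOO/OXX] terminal +0; root [OX./X.O/O.X] d10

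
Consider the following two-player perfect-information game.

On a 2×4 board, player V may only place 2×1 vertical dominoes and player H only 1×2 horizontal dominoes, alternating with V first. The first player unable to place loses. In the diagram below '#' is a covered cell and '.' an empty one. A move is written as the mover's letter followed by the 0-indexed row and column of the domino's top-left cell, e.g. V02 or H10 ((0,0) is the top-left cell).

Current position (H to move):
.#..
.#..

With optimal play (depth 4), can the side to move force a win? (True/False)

H winning at [.#../.#..]: True

p1 H@[.#../.#..]: H02[.###/.#..]+1* H12[.#../.###]+1
p2 V@[.###/.#..]: V00[####/##..]-1*
p3 H@[####/##..]: H12[####/####]+1*
p4 V@[####/####] terminal -1; root [.#../.#..] d4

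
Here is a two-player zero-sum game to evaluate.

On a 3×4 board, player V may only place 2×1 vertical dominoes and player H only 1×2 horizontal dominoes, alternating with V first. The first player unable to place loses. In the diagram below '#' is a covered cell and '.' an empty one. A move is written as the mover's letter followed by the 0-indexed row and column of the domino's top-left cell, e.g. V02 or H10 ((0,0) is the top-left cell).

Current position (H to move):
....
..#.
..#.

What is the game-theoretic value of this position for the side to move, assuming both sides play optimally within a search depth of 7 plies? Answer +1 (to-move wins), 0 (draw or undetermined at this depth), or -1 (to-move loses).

[..../..#./..#.] H move#1: H00:-1/##../..#./..#., H01:-1/.##./..#./..#., H02:-1/..##/..#./..#., H10:+1/..../###./..#.*, H20:-1/..../..#./###.
[..../###./..#.] V move#2: V03:-1/...#/####/..#.*, V13:-1/..../####/..##
[...#/####/..#.] H move#3: H00:+1/##.#/####/..#.*, H01:+1/.###/####/..#., H20:+1/...#/####/###.
[##.#/####/..#.] end (terminal -1, V#4); searched ..../..#./..#. to 7

value(..../..#./..#., H) = +1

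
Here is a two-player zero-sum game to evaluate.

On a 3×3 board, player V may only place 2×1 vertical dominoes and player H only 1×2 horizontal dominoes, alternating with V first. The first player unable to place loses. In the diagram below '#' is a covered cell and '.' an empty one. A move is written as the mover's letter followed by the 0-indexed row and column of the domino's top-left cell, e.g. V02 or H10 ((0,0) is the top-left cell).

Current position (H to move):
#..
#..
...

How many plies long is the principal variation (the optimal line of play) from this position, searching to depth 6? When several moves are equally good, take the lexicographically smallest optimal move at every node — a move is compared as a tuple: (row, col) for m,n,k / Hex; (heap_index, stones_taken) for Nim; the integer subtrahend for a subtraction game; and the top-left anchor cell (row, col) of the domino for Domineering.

p1 H@[#../#../...]: H01[###/#../...]-1 H11[#../###/...]+1* H20[#../#../##.]-1 H21[#../#../.##]-1
p2 V@[#../###/...] terminal -1; root [#../#../...] d6

PV length from [#../#../...]: 1 ply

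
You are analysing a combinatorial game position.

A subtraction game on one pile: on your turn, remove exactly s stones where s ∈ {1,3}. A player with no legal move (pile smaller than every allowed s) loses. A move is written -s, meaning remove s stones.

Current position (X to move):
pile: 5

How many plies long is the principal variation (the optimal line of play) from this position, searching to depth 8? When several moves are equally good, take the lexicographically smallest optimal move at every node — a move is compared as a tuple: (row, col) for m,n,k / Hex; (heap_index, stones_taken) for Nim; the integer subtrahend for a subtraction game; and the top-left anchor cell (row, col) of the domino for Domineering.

PV length from [5]: 5 plies

p1 X@[5]: -1[4]+1* -3[2]+1
p2 O@[4]: -1[3]-1* -3[1]-1
p3 X@[3]: -1[2]+1* -3[0]+1
p4 O@[2]: -1[1]-1*
p5 X@[1]: -1[0]+1*
p6 O@[0] terminal -1; root [5] d8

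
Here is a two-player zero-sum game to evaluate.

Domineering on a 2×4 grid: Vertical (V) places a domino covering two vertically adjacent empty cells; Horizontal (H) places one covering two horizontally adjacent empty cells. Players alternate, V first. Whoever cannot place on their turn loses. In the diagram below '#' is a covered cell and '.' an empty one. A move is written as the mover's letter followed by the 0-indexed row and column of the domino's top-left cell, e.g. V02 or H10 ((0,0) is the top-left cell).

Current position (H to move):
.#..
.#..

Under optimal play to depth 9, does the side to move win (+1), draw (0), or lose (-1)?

value(.#../.#.., H) = +1

[.#../.#..] H move#1: H02:+1/.###/.#..*, H12:+1/.#../.###
[.###/.#..] V move#2: V00:-1/####/##..*
[####/##..] H move#3: H12:+1/####/####*
[####/####] end (terminal -1, V#4); searched .#../.#.. to 9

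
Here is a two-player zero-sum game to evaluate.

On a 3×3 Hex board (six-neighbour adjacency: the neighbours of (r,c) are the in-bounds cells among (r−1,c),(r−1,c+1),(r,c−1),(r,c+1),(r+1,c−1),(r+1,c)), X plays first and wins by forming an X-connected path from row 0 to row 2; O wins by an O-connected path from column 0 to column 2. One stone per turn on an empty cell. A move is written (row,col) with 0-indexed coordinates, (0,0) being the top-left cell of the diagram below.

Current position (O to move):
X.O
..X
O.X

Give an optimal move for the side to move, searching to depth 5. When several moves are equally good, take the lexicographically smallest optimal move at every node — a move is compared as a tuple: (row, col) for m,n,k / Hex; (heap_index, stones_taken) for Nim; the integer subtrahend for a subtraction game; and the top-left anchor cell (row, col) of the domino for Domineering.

[X.O/..X/O.X] O move#1: (0,1):+1/XOO/..X/O.X*, (1,0):+1/X.O/O.X/O.X, (1,1):+1/X.O/.OX/O.X, (2,1):-1/X.O/..X/OOX
[XOO/..X/O.X] X move#2: (1,0):-1/XOO/X.X/O.X*, (1,1):-1/XOO/.XX/O.X, (2,1):-1/XOO/..X/OXX
[XOO/X.X/O.X] O move#3: (1,1):+1/XOO/XOX/O.X*, (2,1):-1/XOO/X.X/OOX
[XOO/XOX/O.X] end (terminal -1, X#4); searched X.O/..X/O.X to 5

O's best at [X.O/..X/O.X]: (0,1)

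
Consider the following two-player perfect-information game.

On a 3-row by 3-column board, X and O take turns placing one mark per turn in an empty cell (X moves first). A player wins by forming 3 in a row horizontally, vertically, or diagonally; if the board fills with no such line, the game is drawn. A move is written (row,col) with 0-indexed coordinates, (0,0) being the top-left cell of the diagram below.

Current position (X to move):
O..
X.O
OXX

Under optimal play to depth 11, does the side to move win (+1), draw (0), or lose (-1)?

[O../X.O/OXX] X move#1: (0,1):+0/OX./X.O/OXX*, (0,2):+0/O.X/X.O/OXX, (1,1):+0/O../XXO/OXX
[OX./X.O/OXX] O move#2: (0,2):-1/OXO/X.O/OXX, (1,1):+0/OX./XOO/OXX*
[OX./XOO/OXX] X move#3: (0,2):+0/OXX/XOO/OXX*
[OXX/XOO/OXX] end (terminal +0, O#4); searched O../X.O/OXX to 11

value(O../X.O/OXX, X) = 0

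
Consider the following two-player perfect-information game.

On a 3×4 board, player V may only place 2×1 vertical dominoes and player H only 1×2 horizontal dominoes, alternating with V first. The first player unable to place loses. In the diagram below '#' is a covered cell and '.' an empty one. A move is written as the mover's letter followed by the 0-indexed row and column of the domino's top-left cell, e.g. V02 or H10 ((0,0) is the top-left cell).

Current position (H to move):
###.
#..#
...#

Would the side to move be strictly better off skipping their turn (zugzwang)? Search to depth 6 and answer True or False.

zugzwang(###./#..#/...#, H) = False

ply 1, H at ###./#..#/...# | H11=+1→###./####/...#*; H20=-1→###./#..#/##.#; H21=+1→###./#..#/.###
ply 2: ###./####/...# is terminal -1 (V); from ###./#..#/...# depth 6
suppose H passes — search the same position with V to move:
pass> ply 1, V at ###./#..#/...# | V11=+1→###./##.#/.#.#*; V12=-1→###./#.##/..##
pass> ply 2: ###./##.#/.#.# is terminal -1 (H); from ###./#..#/...# depth 6
for H: play +1, pass -1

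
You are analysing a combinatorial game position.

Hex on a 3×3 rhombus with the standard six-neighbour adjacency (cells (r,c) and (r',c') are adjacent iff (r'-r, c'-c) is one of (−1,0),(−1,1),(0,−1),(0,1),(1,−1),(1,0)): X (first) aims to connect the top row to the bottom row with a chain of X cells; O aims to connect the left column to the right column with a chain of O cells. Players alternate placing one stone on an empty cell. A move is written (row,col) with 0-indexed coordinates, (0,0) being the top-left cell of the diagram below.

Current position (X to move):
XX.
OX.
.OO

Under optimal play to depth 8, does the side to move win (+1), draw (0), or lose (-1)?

value(XX./OX./.OO, X) = +1

p1 X@[XX./OX./.OO]: (0,2)[XXX/OX./.OO]-1 (1,2)[XX./OXX/.OO]-1 (2,0)[XX./OX./XOO]+1*
p2 O@[XX./OX./XOO] terminal -1; root [XX./OX./.OO] d8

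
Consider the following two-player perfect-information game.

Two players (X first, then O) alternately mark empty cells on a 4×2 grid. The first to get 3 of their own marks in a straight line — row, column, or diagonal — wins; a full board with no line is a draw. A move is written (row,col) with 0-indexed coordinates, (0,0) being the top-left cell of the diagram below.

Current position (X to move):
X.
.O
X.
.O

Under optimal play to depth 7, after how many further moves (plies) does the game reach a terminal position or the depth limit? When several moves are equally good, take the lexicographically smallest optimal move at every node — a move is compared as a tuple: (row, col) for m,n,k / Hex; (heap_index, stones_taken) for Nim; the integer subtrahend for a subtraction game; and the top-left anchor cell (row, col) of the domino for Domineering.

PV length from [X./.O/X./.O]: 1 ply

p1 X@[X./.O/X./.O]: (0,1)[XX/.O/X./.O]-1 (1,0)[X./XO/X./.O]+1* (2,1)[X./.O/XX/.O]+0 (3,0)[X./.O/X./XO]-1
p2 O@[X./XO/X./.O] terminal -1; root [X./.O/X./.O] d7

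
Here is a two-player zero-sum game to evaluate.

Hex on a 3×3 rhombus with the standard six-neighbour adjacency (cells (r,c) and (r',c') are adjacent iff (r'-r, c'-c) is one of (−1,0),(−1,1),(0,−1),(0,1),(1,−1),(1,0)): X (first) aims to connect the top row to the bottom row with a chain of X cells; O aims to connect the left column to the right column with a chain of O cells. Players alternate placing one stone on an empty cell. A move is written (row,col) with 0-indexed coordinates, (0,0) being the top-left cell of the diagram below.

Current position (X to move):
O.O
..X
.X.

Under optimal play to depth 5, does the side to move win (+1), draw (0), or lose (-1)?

ply 1, X at O.O/..X/.X. | (0,1)=-1→OXO/..X/.X.*; (1,0)=-1→O.O/X.X/.X.; (1,1)=-1→O.O/.XX/.X.; (2,0)=-1→O.O/..X/XX.; (2,2)=-1→O.O/..X/.XX
ply 2, O at OXO/..X/.X. | (1,0)=-1→OXO/O.X/.X.; (1,1)=+1→OXO/.OX/.X.*; (2,0)=-1→OXO/..X/OX.; (2,2)=-1→OXO/..X/.XO
ply 3, X at OXO/.OX/.X. | (1,0)=-1→OXO/XOX/.X.*; (2,0)=-1→OXO/.OX/XX.; (2,2)=-1→OXO/.OX/.XX
ply 4, O at OXO/XOX/.X. | (2,0)=+1→OXO/XOX/OX.*; (2,2)=-1→OXO/XOX/.XO
ply 5: OXO/XOX/OX. is terminal -1 (X); from O.O/..X/.X. depth 5

value(O.O/..X/.X., X) = -1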